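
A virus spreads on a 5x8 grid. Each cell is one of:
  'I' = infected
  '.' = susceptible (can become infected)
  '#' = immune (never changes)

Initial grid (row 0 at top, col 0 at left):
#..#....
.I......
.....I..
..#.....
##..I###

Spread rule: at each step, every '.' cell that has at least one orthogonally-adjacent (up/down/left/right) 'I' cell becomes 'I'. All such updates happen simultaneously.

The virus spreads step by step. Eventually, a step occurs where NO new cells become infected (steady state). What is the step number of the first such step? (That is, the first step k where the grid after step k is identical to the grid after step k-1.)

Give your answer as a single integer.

Answer: 5

Derivation:
Step 0 (initial): 3 infected
Step 1: +10 new -> 13 infected
Step 2: +13 new -> 26 infected
Step 3: +5 new -> 31 infected
Step 4: +1 new -> 32 infected
Step 5: +0 new -> 32 infected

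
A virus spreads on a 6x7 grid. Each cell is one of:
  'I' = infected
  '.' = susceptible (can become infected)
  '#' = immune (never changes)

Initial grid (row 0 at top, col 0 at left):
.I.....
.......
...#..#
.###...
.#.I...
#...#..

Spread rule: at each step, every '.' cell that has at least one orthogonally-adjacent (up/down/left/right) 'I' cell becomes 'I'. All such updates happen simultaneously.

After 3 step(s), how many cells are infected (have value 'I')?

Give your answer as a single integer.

Answer: 24

Derivation:
Step 0 (initial): 2 infected
Step 1: +6 new -> 8 infected
Step 2: +7 new -> 15 infected
Step 3: +9 new -> 24 infected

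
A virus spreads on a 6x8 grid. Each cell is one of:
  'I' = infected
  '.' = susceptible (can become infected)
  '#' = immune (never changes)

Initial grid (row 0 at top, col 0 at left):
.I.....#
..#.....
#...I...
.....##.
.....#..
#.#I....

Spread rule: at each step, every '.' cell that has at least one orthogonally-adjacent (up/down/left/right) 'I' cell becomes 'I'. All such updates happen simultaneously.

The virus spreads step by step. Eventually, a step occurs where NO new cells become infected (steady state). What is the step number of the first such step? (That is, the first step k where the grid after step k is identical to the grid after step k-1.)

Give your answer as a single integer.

Step 0 (initial): 3 infected
Step 1: +9 new -> 12 infected
Step 2: +12 new -> 24 infected
Step 3: +7 new -> 31 infected
Step 4: +8 new -> 39 infected
Step 5: +1 new -> 40 infected
Step 6: +0 new -> 40 infected

Answer: 6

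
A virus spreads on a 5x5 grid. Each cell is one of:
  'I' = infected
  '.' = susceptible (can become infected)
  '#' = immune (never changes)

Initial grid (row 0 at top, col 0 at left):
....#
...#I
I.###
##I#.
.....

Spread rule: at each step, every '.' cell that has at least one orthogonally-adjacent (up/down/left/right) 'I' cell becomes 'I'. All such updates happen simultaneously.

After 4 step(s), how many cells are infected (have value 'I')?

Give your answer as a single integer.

Answer: 16

Derivation:
Step 0 (initial): 3 infected
Step 1: +3 new -> 6 infected
Step 2: +4 new -> 10 infected
Step 3: +4 new -> 14 infected
Step 4: +2 new -> 16 infected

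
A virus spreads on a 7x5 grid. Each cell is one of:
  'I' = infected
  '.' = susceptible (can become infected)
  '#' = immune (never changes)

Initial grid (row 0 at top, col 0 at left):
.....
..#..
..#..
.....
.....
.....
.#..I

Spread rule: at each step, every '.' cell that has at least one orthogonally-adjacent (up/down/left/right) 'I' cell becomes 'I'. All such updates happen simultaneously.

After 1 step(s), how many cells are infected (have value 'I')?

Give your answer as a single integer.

Answer: 3

Derivation:
Step 0 (initial): 1 infected
Step 1: +2 new -> 3 infected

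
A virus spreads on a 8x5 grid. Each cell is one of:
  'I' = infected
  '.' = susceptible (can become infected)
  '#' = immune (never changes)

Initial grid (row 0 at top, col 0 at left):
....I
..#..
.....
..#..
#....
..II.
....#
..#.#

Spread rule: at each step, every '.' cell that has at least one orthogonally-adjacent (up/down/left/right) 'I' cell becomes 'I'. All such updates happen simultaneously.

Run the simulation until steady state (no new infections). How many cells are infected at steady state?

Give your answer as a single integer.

Step 0 (initial): 3 infected
Step 1: +8 new -> 11 infected
Step 2: +9 new -> 20 infected
Step 3: +6 new -> 26 infected
Step 4: +6 new -> 32 infected
Step 5: +2 new -> 34 infected
Step 6: +0 new -> 34 infected

Answer: 34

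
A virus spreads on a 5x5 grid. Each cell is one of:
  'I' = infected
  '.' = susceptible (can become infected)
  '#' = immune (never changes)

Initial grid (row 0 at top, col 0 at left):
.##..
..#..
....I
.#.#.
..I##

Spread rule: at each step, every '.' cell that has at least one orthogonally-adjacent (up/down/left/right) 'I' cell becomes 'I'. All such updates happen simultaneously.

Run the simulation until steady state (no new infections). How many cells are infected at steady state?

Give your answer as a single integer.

Answer: 18

Derivation:
Step 0 (initial): 2 infected
Step 1: +5 new -> 7 infected
Step 2: +4 new -> 11 infected
Step 3: +3 new -> 14 infected
Step 4: +2 new -> 16 infected
Step 5: +1 new -> 17 infected
Step 6: +1 new -> 18 infected
Step 7: +0 new -> 18 infected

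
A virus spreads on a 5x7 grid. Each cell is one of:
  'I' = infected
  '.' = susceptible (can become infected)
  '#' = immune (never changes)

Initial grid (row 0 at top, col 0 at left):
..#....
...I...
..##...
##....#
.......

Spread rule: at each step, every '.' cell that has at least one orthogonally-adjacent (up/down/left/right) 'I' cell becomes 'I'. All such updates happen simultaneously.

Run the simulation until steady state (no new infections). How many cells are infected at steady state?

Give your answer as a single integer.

Step 0 (initial): 1 infected
Step 1: +3 new -> 4 infected
Step 2: +4 new -> 8 infected
Step 3: +7 new -> 15 infected
Step 4: +7 new -> 22 infected
Step 5: +3 new -> 25 infected
Step 6: +2 new -> 27 infected
Step 7: +1 new -> 28 infected
Step 8: +1 new -> 29 infected
Step 9: +0 new -> 29 infected

Answer: 29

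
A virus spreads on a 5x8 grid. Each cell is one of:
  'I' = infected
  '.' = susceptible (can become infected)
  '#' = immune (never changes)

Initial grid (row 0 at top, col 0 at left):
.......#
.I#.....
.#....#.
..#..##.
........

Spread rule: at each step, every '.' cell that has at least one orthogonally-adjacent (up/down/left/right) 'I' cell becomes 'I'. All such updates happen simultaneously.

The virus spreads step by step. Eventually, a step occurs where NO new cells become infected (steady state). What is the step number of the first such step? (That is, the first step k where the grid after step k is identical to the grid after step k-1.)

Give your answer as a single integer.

Answer: 12

Derivation:
Step 0 (initial): 1 infected
Step 1: +2 new -> 3 infected
Step 2: +3 new -> 6 infected
Step 3: +2 new -> 8 infected
Step 4: +4 new -> 12 infected
Step 5: +4 new -> 16 infected
Step 6: +6 new -> 22 infected
Step 7: +4 new -> 26 infected
Step 8: +2 new -> 28 infected
Step 9: +2 new -> 30 infected
Step 10: +2 new -> 32 infected
Step 11: +1 new -> 33 infected
Step 12: +0 new -> 33 infected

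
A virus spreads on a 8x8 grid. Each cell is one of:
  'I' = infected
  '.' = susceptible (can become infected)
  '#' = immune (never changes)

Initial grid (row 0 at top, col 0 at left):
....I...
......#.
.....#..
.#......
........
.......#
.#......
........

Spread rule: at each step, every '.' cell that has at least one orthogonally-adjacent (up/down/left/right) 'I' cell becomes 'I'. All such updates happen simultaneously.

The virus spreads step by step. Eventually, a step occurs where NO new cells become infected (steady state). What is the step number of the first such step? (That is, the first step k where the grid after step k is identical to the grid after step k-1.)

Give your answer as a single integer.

Answer: 12

Derivation:
Step 0 (initial): 1 infected
Step 1: +3 new -> 4 infected
Step 2: +5 new -> 9 infected
Step 3: +5 new -> 14 infected
Step 4: +7 new -> 21 infected
Step 5: +8 new -> 29 infected
Step 6: +8 new -> 37 infected
Step 7: +8 new -> 45 infected
Step 8: +6 new -> 51 infected
Step 9: +4 new -> 55 infected
Step 10: +3 new -> 58 infected
Step 11: +1 new -> 59 infected
Step 12: +0 new -> 59 infected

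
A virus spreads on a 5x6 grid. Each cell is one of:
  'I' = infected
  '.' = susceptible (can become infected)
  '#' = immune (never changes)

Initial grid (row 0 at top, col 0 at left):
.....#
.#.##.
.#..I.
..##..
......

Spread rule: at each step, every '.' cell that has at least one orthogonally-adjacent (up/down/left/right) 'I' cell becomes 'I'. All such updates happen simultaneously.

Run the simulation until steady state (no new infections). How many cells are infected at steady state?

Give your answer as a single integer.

Step 0 (initial): 1 infected
Step 1: +3 new -> 4 infected
Step 2: +4 new -> 8 infected
Step 3: +3 new -> 11 infected
Step 4: +2 new -> 13 infected
Step 5: +3 new -> 16 infected
Step 6: +4 new -> 20 infected
Step 7: +2 new -> 22 infected
Step 8: +1 new -> 23 infected
Step 9: +0 new -> 23 infected

Answer: 23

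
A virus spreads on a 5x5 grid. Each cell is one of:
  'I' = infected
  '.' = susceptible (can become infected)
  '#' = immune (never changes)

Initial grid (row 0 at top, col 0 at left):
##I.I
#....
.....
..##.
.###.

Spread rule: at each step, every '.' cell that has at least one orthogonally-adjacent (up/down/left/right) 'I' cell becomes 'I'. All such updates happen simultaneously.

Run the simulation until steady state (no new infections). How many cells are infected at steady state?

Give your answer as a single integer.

Answer: 17

Derivation:
Step 0 (initial): 2 infected
Step 1: +3 new -> 5 infected
Step 2: +4 new -> 9 infected
Step 3: +3 new -> 12 infected
Step 4: +3 new -> 15 infected
Step 5: +1 new -> 16 infected
Step 6: +1 new -> 17 infected
Step 7: +0 new -> 17 infected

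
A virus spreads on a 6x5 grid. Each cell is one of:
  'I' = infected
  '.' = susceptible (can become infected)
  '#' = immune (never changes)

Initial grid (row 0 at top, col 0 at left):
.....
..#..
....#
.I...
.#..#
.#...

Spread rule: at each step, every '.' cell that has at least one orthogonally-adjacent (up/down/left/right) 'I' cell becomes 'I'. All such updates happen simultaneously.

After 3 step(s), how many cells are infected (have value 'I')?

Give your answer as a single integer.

Step 0 (initial): 1 infected
Step 1: +3 new -> 4 infected
Step 2: +6 new -> 10 infected
Step 3: +7 new -> 17 infected

Answer: 17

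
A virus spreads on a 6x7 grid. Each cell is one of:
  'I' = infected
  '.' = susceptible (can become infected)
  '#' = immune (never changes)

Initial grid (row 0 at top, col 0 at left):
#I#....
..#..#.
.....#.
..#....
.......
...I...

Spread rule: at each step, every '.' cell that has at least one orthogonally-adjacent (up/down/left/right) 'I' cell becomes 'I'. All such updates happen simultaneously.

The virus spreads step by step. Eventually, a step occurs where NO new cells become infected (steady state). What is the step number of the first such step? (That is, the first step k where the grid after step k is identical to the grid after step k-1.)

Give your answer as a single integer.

Answer: 9

Derivation:
Step 0 (initial): 2 infected
Step 1: +4 new -> 6 infected
Step 2: +7 new -> 13 infected
Step 3: +9 new -> 22 infected
Step 4: +6 new -> 28 infected
Step 5: +3 new -> 31 infected
Step 6: +2 new -> 33 infected
Step 7: +2 new -> 35 infected
Step 8: +1 new -> 36 infected
Step 9: +0 new -> 36 infected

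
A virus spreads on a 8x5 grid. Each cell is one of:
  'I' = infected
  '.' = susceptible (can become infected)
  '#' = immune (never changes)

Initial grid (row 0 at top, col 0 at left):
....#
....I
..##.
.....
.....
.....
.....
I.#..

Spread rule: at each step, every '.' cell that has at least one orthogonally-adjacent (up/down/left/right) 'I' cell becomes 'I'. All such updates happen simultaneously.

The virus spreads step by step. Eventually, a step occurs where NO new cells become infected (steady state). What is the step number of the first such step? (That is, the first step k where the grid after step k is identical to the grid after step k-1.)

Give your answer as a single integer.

Step 0 (initial): 2 infected
Step 1: +4 new -> 6 infected
Step 2: +5 new -> 11 infected
Step 3: +7 new -> 18 infected
Step 4: +10 new -> 28 infected
Step 5: +7 new -> 35 infected
Step 6: +1 new -> 36 infected
Step 7: +0 new -> 36 infected

Answer: 7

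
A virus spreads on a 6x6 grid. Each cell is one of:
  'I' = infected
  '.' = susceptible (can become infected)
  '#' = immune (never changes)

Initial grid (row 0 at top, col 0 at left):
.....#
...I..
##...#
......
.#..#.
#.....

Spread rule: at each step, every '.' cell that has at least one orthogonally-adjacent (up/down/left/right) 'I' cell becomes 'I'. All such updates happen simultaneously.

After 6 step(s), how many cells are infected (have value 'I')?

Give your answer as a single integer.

Answer: 29

Derivation:
Step 0 (initial): 1 infected
Step 1: +4 new -> 5 infected
Step 2: +7 new -> 12 infected
Step 3: +5 new -> 17 infected
Step 4: +5 new -> 22 infected
Step 5: +4 new -> 26 infected
Step 6: +3 new -> 29 infected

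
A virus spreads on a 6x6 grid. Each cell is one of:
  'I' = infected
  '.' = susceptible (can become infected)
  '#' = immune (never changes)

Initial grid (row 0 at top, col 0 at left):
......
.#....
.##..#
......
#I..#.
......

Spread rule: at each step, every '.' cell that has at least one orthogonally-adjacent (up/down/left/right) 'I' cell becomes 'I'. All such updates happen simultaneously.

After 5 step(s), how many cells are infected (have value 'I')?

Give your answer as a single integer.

Answer: 21

Derivation:
Step 0 (initial): 1 infected
Step 1: +3 new -> 4 infected
Step 2: +5 new -> 9 infected
Step 3: +3 new -> 12 infected
Step 4: +4 new -> 16 infected
Step 5: +5 new -> 21 infected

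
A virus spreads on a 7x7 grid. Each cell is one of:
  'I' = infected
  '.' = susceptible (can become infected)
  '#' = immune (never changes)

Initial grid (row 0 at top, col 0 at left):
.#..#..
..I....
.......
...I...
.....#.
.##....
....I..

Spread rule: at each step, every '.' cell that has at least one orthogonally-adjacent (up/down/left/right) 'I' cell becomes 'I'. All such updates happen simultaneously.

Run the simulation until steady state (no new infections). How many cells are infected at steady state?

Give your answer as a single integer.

Step 0 (initial): 3 infected
Step 1: +11 new -> 14 infected
Step 2: +13 new -> 27 infected
Step 3: +9 new -> 36 infected
Step 4: +6 new -> 42 infected
Step 5: +2 new -> 44 infected
Step 6: +0 new -> 44 infected

Answer: 44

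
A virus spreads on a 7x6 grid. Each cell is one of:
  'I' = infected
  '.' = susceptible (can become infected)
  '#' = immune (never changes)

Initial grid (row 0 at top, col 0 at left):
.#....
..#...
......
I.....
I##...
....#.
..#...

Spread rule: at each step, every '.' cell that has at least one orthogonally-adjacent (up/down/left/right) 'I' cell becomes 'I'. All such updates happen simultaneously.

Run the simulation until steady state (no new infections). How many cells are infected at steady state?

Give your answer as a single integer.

Step 0 (initial): 2 infected
Step 1: +3 new -> 5 infected
Step 2: +5 new -> 10 infected
Step 3: +6 new -> 16 infected
Step 4: +4 new -> 20 infected
Step 5: +5 new -> 25 infected
Step 6: +5 new -> 30 infected
Step 7: +5 new -> 35 infected
Step 8: +1 new -> 36 infected
Step 9: +0 new -> 36 infected

Answer: 36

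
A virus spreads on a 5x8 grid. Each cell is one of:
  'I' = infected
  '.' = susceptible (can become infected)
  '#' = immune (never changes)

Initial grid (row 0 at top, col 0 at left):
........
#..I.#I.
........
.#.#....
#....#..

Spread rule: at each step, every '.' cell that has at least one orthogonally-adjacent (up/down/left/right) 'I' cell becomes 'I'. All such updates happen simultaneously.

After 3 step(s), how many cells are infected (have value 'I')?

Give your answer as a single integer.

Step 0 (initial): 2 infected
Step 1: +7 new -> 9 infected
Step 2: +10 new -> 19 infected
Step 3: +7 new -> 26 infected

Answer: 26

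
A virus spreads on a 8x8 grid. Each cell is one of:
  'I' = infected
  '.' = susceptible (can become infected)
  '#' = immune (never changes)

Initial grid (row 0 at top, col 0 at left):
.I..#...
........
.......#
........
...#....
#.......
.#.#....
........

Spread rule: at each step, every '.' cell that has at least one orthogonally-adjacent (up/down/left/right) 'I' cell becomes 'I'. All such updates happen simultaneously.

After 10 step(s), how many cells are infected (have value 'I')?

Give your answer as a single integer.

Answer: 51

Derivation:
Step 0 (initial): 1 infected
Step 1: +3 new -> 4 infected
Step 2: +4 new -> 8 infected
Step 3: +4 new -> 12 infected
Step 4: +5 new -> 17 infected
Step 5: +6 new -> 23 infected
Step 6: +5 new -> 28 infected
Step 7: +7 new -> 35 infected
Step 8: +5 new -> 40 infected
Step 9: +6 new -> 46 infected
Step 10: +5 new -> 51 infected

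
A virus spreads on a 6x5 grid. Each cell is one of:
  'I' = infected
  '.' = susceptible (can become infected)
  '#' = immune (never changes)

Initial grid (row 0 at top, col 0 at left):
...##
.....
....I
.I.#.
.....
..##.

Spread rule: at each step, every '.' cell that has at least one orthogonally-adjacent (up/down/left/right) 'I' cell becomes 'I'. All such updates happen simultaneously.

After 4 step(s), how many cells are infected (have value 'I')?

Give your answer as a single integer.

Step 0 (initial): 2 infected
Step 1: +7 new -> 9 infected
Step 2: +8 new -> 17 infected
Step 3: +6 new -> 23 infected
Step 4: +2 new -> 25 infected

Answer: 25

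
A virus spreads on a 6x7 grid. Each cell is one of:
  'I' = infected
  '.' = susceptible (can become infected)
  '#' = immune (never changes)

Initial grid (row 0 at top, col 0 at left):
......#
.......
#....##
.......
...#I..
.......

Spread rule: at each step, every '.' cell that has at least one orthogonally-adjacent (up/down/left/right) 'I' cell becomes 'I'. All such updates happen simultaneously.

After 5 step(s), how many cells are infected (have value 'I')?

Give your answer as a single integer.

Step 0 (initial): 1 infected
Step 1: +3 new -> 4 infected
Step 2: +6 new -> 10 infected
Step 3: +6 new -> 16 infected
Step 4: +7 new -> 23 infected
Step 5: +8 new -> 31 infected

Answer: 31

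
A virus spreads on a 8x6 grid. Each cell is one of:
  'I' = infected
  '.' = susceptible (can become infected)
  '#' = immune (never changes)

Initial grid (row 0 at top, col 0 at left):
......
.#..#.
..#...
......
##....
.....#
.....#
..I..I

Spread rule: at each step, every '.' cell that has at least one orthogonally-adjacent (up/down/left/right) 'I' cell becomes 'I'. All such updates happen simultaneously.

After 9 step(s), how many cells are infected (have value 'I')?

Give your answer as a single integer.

Answer: 40

Derivation:
Step 0 (initial): 2 infected
Step 1: +4 new -> 6 infected
Step 2: +5 new -> 11 infected
Step 3: +5 new -> 16 infected
Step 4: +4 new -> 20 infected
Step 5: +4 new -> 24 infected
Step 6: +5 new -> 29 infected
Step 7: +3 new -> 32 infected
Step 8: +4 new -> 36 infected
Step 9: +4 new -> 40 infected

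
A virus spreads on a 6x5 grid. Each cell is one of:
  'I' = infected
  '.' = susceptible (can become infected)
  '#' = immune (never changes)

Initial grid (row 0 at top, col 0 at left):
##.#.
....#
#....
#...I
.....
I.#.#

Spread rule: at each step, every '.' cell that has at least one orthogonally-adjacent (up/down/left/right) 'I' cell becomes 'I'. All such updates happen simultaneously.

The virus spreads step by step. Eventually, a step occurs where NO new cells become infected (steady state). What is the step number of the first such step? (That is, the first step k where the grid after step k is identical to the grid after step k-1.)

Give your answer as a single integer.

Step 0 (initial): 2 infected
Step 1: +5 new -> 7 infected
Step 2: +4 new -> 11 infected
Step 3: +5 new -> 16 infected
Step 4: +2 new -> 18 infected
Step 5: +2 new -> 20 infected
Step 6: +1 new -> 21 infected
Step 7: +0 new -> 21 infected

Answer: 7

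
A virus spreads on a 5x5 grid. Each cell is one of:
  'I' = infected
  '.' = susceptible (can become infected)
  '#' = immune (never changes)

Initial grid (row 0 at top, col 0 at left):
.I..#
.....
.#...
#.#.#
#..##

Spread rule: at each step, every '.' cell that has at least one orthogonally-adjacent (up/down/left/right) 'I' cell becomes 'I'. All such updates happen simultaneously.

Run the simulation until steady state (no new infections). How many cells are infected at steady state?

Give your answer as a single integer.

Step 0 (initial): 1 infected
Step 1: +3 new -> 4 infected
Step 2: +3 new -> 7 infected
Step 3: +3 new -> 10 infected
Step 4: +2 new -> 12 infected
Step 5: +2 new -> 14 infected
Step 6: +0 new -> 14 infected

Answer: 14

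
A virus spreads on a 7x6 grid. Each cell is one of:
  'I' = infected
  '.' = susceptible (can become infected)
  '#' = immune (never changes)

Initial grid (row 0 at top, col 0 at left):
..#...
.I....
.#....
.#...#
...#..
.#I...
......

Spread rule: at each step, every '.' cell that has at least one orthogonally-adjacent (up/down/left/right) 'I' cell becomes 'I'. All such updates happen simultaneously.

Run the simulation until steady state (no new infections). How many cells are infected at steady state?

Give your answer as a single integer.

Step 0 (initial): 2 infected
Step 1: +6 new -> 8 infected
Step 2: +9 new -> 17 infected
Step 3: +10 new -> 27 infected
Step 4: +7 new -> 34 infected
Step 5: +2 new -> 36 infected
Step 6: +0 new -> 36 infected

Answer: 36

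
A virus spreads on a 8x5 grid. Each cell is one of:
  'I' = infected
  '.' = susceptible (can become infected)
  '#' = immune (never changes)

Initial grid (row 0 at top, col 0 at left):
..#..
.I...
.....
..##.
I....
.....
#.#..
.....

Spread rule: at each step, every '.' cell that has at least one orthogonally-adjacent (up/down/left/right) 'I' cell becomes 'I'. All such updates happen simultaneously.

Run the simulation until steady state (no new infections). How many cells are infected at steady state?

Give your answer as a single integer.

Answer: 35

Derivation:
Step 0 (initial): 2 infected
Step 1: +7 new -> 9 infected
Step 2: +7 new -> 16 infected
Step 3: +6 new -> 22 infected
Step 4: +5 new -> 27 infected
Step 5: +5 new -> 32 infected
Step 6: +2 new -> 34 infected
Step 7: +1 new -> 35 infected
Step 8: +0 new -> 35 infected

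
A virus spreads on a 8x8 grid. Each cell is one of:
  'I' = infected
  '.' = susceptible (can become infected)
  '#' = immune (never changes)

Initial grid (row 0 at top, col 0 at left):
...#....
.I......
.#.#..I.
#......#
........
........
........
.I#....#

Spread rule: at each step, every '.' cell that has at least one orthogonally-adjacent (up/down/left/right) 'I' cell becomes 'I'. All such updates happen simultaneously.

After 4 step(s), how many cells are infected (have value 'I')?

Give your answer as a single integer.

Answer: 50

Derivation:
Step 0 (initial): 3 infected
Step 1: +9 new -> 12 infected
Step 2: +14 new -> 26 infected
Step 3: +12 new -> 38 infected
Step 4: +12 new -> 50 infected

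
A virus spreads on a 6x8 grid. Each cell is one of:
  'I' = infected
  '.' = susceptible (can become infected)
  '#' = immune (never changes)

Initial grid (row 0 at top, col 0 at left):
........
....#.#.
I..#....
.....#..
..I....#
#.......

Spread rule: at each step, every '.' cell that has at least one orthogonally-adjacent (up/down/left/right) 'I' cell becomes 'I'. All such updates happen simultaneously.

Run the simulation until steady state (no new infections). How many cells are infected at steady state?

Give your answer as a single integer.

Answer: 42

Derivation:
Step 0 (initial): 2 infected
Step 1: +7 new -> 9 infected
Step 2: +9 new -> 18 infected
Step 3: +5 new -> 23 infected
Step 4: +5 new -> 28 infected
Step 5: +4 new -> 32 infected
Step 6: +5 new -> 37 infected
Step 7: +2 new -> 39 infected
Step 8: +2 new -> 41 infected
Step 9: +1 new -> 42 infected
Step 10: +0 new -> 42 infected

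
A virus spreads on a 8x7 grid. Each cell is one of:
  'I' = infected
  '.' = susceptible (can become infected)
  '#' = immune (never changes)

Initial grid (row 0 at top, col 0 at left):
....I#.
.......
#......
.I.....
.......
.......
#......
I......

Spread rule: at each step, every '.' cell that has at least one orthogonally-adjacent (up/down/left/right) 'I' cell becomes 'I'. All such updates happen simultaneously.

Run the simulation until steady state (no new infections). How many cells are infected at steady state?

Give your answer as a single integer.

Step 0 (initial): 3 infected
Step 1: +7 new -> 10 infected
Step 2: +12 new -> 22 infected
Step 3: +12 new -> 34 infected
Step 4: +8 new -> 42 infected
Step 5: +5 new -> 47 infected
Step 6: +4 new -> 51 infected
Step 7: +2 new -> 53 infected
Step 8: +0 new -> 53 infected

Answer: 53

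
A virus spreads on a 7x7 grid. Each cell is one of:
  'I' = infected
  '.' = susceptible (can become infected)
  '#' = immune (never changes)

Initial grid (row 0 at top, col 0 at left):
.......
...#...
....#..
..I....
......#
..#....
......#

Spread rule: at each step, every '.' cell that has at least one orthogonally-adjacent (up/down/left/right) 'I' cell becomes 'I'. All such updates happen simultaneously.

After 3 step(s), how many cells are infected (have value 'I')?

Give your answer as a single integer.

Answer: 20

Derivation:
Step 0 (initial): 1 infected
Step 1: +4 new -> 5 infected
Step 2: +7 new -> 12 infected
Step 3: +8 new -> 20 infected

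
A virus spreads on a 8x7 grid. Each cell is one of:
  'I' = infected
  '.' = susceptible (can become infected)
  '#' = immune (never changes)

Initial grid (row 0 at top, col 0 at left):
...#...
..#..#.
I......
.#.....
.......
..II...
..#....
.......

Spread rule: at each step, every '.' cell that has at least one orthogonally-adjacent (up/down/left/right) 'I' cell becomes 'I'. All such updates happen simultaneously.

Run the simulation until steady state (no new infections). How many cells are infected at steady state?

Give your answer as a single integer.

Step 0 (initial): 3 infected
Step 1: +8 new -> 11 infected
Step 2: +13 new -> 24 infected
Step 3: +10 new -> 34 infected
Step 4: +8 new -> 42 infected
Step 5: +4 new -> 46 infected
Step 6: +2 new -> 48 infected
Step 7: +2 new -> 50 infected
Step 8: +1 new -> 51 infected
Step 9: +0 new -> 51 infected

Answer: 51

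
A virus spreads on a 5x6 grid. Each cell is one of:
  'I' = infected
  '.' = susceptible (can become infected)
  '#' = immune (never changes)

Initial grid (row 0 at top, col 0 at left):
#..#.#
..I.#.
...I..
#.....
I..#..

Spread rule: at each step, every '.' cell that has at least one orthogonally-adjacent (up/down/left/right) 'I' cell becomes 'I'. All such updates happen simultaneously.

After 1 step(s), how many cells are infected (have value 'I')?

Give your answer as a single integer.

Step 0 (initial): 3 infected
Step 1: +7 new -> 10 infected

Answer: 10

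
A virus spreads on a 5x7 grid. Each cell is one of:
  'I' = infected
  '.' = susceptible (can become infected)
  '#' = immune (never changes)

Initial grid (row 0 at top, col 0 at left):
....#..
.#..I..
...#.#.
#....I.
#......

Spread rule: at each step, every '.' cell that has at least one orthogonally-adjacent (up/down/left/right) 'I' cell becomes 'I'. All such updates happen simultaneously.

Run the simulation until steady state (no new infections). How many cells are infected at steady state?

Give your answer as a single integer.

Step 0 (initial): 2 infected
Step 1: +6 new -> 8 infected
Step 2: +8 new -> 16 infected
Step 3: +5 new -> 21 infected
Step 4: +4 new -> 25 infected
Step 5: +3 new -> 28 infected
Step 6: +1 new -> 29 infected
Step 7: +0 new -> 29 infected

Answer: 29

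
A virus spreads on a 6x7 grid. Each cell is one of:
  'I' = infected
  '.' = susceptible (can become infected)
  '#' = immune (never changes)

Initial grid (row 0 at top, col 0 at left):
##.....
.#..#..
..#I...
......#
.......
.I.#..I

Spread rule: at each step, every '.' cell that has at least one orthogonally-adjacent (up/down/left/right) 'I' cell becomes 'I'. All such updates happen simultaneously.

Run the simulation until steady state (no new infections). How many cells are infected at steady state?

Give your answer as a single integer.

Answer: 35

Derivation:
Step 0 (initial): 3 infected
Step 1: +8 new -> 11 infected
Step 2: +11 new -> 22 infected
Step 3: +8 new -> 30 infected
Step 4: +3 new -> 33 infected
Step 5: +2 new -> 35 infected
Step 6: +0 new -> 35 infected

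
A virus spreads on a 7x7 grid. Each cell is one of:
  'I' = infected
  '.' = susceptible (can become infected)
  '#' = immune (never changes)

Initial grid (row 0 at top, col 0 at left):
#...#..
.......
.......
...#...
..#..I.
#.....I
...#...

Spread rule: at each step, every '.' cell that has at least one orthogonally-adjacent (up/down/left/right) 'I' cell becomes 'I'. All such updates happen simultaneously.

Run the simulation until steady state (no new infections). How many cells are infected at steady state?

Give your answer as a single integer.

Answer: 43

Derivation:
Step 0 (initial): 2 infected
Step 1: +5 new -> 7 infected
Step 2: +6 new -> 13 infected
Step 3: +5 new -> 18 infected
Step 4: +5 new -> 23 infected
Step 5: +5 new -> 28 infected
Step 6: +6 new -> 34 infected
Step 7: +6 new -> 40 infected
Step 8: +3 new -> 43 infected
Step 9: +0 new -> 43 infected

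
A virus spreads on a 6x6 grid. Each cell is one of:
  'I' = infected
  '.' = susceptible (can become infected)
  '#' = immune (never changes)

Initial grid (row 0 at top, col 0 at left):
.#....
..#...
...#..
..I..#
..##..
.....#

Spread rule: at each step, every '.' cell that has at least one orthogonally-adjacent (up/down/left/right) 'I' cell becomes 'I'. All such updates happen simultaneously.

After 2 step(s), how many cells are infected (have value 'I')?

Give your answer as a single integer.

Answer: 8

Derivation:
Step 0 (initial): 1 infected
Step 1: +3 new -> 4 infected
Step 2: +4 new -> 8 infected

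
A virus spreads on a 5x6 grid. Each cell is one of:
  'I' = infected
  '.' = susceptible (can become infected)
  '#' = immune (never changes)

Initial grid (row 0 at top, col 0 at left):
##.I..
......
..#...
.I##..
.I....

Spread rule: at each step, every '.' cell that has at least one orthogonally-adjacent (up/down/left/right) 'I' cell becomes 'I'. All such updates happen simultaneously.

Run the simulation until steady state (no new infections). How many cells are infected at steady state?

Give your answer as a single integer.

Answer: 25

Derivation:
Step 0 (initial): 3 infected
Step 1: +7 new -> 10 infected
Step 2: +7 new -> 17 infected
Step 3: +4 new -> 21 infected
Step 4: +3 new -> 24 infected
Step 5: +1 new -> 25 infected
Step 6: +0 new -> 25 infected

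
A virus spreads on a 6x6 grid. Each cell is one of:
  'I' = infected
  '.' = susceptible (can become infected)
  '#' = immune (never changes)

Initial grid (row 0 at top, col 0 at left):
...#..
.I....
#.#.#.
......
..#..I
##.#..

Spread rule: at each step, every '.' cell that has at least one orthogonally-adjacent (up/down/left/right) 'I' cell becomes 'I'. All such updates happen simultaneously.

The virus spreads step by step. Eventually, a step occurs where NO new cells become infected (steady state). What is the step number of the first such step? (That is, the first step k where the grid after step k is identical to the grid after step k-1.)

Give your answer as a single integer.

Answer: 5

Derivation:
Step 0 (initial): 2 infected
Step 1: +7 new -> 9 infected
Step 2: +8 new -> 17 infected
Step 3: +7 new -> 24 infected
Step 4: +3 new -> 27 infected
Step 5: +0 new -> 27 infected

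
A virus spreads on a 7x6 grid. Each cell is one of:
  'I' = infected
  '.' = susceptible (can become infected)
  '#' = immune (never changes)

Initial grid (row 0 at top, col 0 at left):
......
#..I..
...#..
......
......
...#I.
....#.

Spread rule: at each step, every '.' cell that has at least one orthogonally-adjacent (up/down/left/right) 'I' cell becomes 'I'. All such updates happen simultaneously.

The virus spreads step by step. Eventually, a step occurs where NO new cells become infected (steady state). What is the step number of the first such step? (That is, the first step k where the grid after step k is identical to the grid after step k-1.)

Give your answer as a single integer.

Answer: 8

Derivation:
Step 0 (initial): 2 infected
Step 1: +5 new -> 7 infected
Step 2: +10 new -> 17 infected
Step 3: +8 new -> 25 infected
Step 4: +5 new -> 30 infected
Step 5: +4 new -> 34 infected
Step 6: +3 new -> 37 infected
Step 7: +1 new -> 38 infected
Step 8: +0 new -> 38 infected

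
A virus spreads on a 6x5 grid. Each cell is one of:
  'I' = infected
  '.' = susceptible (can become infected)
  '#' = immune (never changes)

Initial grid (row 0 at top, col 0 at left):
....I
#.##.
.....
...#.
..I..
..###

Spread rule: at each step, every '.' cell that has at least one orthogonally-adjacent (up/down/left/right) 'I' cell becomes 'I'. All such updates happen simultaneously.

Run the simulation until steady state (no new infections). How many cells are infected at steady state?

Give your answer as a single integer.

Answer: 23

Derivation:
Step 0 (initial): 2 infected
Step 1: +5 new -> 7 infected
Step 2: +7 new -> 14 infected
Step 3: +6 new -> 20 infected
Step 4: +3 new -> 23 infected
Step 5: +0 new -> 23 infected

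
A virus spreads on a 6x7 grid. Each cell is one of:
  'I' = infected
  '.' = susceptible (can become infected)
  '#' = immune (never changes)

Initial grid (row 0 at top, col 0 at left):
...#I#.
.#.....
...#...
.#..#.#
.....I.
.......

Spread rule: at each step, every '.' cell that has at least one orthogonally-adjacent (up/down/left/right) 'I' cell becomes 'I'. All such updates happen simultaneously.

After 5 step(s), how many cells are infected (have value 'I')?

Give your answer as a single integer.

Answer: 30

Derivation:
Step 0 (initial): 2 infected
Step 1: +5 new -> 7 infected
Step 2: +7 new -> 14 infected
Step 3: +6 new -> 20 infected
Step 4: +6 new -> 26 infected
Step 5: +4 new -> 30 infected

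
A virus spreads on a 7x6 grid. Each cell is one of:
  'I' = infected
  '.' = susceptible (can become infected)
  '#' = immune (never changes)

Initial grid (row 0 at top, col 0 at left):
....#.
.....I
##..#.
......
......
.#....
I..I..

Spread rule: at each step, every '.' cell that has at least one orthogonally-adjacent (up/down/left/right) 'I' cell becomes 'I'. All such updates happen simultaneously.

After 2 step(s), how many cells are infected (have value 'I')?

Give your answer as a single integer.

Step 0 (initial): 3 infected
Step 1: +8 new -> 11 infected
Step 2: +7 new -> 18 infected

Answer: 18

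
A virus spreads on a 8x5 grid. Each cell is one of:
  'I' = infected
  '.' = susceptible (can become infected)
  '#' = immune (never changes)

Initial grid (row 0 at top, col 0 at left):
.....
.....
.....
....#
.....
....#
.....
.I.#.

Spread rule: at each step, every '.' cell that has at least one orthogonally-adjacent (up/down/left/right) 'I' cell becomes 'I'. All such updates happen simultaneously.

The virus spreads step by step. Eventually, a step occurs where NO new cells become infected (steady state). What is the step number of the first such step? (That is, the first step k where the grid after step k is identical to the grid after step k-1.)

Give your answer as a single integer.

Step 0 (initial): 1 infected
Step 1: +3 new -> 4 infected
Step 2: +3 new -> 7 infected
Step 3: +4 new -> 11 infected
Step 4: +5 new -> 16 infected
Step 5: +5 new -> 21 infected
Step 6: +5 new -> 26 infected
Step 7: +4 new -> 30 infected
Step 8: +4 new -> 34 infected
Step 9: +2 new -> 36 infected
Step 10: +1 new -> 37 infected
Step 11: +0 new -> 37 infected

Answer: 11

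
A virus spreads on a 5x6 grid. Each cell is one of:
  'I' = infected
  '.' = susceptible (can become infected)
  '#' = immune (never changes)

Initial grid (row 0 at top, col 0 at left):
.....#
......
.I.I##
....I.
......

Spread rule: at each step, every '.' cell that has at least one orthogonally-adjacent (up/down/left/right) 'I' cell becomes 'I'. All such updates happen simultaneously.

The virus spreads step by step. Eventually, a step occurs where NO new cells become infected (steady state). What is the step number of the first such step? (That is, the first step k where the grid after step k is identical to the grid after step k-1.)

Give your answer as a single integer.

Step 0 (initial): 3 infected
Step 1: +8 new -> 11 infected
Step 2: +10 new -> 21 infected
Step 3: +6 new -> 27 infected
Step 4: +0 new -> 27 infected

Answer: 4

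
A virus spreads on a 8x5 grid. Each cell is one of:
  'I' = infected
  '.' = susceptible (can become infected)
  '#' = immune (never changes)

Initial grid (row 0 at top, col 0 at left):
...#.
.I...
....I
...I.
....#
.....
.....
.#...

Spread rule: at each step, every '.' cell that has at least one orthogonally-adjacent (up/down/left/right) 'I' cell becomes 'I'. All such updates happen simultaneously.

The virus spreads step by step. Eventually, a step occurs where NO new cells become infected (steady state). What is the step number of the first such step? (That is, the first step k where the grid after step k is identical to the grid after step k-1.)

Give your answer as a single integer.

Answer: 8

Derivation:
Step 0 (initial): 3 infected
Step 1: +9 new -> 12 infected
Step 2: +9 new -> 21 infected
Step 3: +5 new -> 26 infected
Step 4: +5 new -> 31 infected
Step 5: +4 new -> 35 infected
Step 6: +1 new -> 36 infected
Step 7: +1 new -> 37 infected
Step 8: +0 new -> 37 infected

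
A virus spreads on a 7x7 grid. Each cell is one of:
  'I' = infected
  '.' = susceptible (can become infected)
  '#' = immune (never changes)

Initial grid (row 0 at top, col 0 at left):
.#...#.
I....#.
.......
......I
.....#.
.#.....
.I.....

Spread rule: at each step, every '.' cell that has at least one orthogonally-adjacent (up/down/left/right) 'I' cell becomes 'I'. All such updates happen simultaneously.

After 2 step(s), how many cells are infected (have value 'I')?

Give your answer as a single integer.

Step 0 (initial): 3 infected
Step 1: +8 new -> 11 infected
Step 2: +10 new -> 21 infected

Answer: 21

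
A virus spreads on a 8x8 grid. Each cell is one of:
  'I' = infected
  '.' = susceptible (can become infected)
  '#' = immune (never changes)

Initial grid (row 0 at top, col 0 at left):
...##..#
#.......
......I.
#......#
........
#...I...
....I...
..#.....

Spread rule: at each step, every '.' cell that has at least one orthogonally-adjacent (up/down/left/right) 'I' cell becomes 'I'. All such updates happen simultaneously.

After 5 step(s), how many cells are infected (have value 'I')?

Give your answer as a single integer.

Answer: 51

Derivation:
Step 0 (initial): 3 infected
Step 1: +10 new -> 13 infected
Step 2: +15 new -> 28 infected
Step 3: +11 new -> 39 infected
Step 4: +7 new -> 46 infected
Step 5: +5 new -> 51 infected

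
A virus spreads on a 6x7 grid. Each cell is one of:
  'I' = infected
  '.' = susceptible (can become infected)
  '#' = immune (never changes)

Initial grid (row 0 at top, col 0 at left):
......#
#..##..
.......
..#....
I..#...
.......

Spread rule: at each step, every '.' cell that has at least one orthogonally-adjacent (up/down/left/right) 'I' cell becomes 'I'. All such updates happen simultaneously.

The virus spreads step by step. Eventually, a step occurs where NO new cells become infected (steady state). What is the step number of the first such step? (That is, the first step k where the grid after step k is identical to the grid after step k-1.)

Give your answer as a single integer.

Step 0 (initial): 1 infected
Step 1: +3 new -> 4 infected
Step 2: +4 new -> 8 infected
Step 3: +2 new -> 10 infected
Step 4: +3 new -> 13 infected
Step 5: +4 new -> 17 infected
Step 6: +6 new -> 23 infected
Step 7: +5 new -> 28 infected
Step 8: +5 new -> 33 infected
Step 9: +3 new -> 36 infected
Step 10: +0 new -> 36 infected

Answer: 10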